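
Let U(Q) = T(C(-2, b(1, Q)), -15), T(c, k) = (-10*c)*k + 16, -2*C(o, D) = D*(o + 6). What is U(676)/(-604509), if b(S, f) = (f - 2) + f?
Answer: 17608/26283 ≈ 0.66994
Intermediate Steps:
b(S, f) = -2 + 2*f (b(S, f) = (-2 + f) + f = -2 + 2*f)
C(o, D) = -D*(6 + o)/2 (C(o, D) = -D*(o + 6)/2 = -D*(6 + o)/2)
T(c, k) = 16 - 10*c*k (T(c, k) = -10*c*k + 16 = 16 - 10*c*k)
U(Q) = 616 - 600*Q (U(Q) = 16 - 10*(-(-2 + 2*Q)*(6 - 2)/2)*(-15) = 16 - 10*(-1/2*(-2 + 2*Q)*4)*(-15) = 16 - 10*(4 - 4*Q)*(-15) = 16 + (600 - 600*Q) = 616 - 600*Q)
U(676)/(-604509) = (616 - 600*676)/(-604509) = (616 - 405600)*(-1/604509) = -404984*(-1/604509) = 17608/26283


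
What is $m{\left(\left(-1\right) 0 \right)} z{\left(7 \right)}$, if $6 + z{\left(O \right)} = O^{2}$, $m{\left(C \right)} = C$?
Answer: $0$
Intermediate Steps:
$z{\left(O \right)} = -6 + O^{2}$
$m{\left(\left(-1\right) 0 \right)} z{\left(7 \right)} = \left(-1\right) 0 \left(-6 + 7^{2}\right) = 0 \left(-6 + 49\right) = 0 \cdot 43 = 0$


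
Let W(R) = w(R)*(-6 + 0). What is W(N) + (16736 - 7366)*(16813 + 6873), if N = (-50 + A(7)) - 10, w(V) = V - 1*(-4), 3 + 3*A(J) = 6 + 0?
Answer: 221938150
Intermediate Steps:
A(J) = 1 (A(J) = -1 + (6 + 0)/3 = -1 + (⅓)*6 = -1 + 2 = 1)
w(V) = 4 + V (w(V) = V + 4 = 4 + V)
N = -59 (N = (-50 + 1) - 10 = -49 - 10 = -59)
W(R) = -24 - 6*R (W(R) = (4 + R)*(-6 + 0) = (4 + R)*(-6) = -24 - 6*R)
W(N) + (16736 - 7366)*(16813 + 6873) = (-24 - 6*(-59)) + (16736 - 7366)*(16813 + 6873) = (-24 + 354) + 9370*23686 = 330 + 221937820 = 221938150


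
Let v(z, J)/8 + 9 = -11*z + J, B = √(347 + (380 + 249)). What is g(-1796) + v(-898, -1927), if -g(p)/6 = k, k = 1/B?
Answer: 63536 - 3*√61/122 ≈ 63536.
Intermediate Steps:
B = 4*√61 (B = √(347 + 629) = √976 = 4*√61 ≈ 31.241)
v(z, J) = -72 - 88*z + 8*J (v(z, J) = -72 + 8*(-11*z + J) = -72 + 8*(J - 11*z) = -72 + (-88*z + 8*J) = -72 - 88*z + 8*J)
k = √61/244 (k = 1/(4*√61) = √61/244 ≈ 0.032009)
g(p) = -3*√61/122
g(-1796) + v(-898, -1927) = -3*√61/122 + (-72 - 88*(-898) + 8*(-1927)) = -3*√61/122 + (-72 + 79024 - 15416) = -3*√61/122 + 63536 = 63536 - 3*√61/122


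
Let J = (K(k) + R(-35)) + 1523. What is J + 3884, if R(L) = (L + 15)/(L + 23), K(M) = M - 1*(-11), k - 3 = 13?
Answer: 16307/3 ≈ 5435.7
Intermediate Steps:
k = 16 (k = 3 + 13 = 16)
K(M) = 11 + M (K(M) = M + 11 = 11 + M)
R(L) = (15 + L)/(23 + L)
J = 4655/3 (J = ((11 + 16) + (15 - 35)/(23 - 35)) + 1523 = (27 - 20/(-12)) + 1523 = (27 - 1/12*(-20)) + 1523 = (27 + 5/3) + 1523 = 86/3 + 1523 = 4655/3 ≈ 1551.7)
J + 3884 = 4655/3 + 3884 = 16307/3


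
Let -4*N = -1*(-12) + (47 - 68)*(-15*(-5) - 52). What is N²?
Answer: 221841/16 ≈ 13865.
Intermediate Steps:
N = 471/4 (N = -(-1*(-12) + (47 - 68)*(-15*(-5) - 52))/4 = -(12 - 21*(-3*(-25) - 52))/4 = -(12 - 21*(75 - 52))/4 = -(12 - 21*23)/4 = -(12 - 483)/4 = -¼*(-471) = 471/4 ≈ 117.75)
N² = (471/4)² = 221841/16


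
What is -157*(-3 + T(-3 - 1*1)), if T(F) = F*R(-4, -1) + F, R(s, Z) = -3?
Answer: -785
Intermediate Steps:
T(F) = -2*F (T(F) = F*(-3) + F = -3*F + F = -2*F)
-157*(-3 + T(-3 - 1*1)) = -157*(-3 - 2*(-3 - 1*1)) = -157*(-3 - 2*(-3 - 1)) = -157*(-3 - 2*(-4)) = -157*(-3 + 8) = -157*5 = -785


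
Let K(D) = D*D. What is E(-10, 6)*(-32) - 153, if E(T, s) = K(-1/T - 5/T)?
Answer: -4113/25 ≈ -164.52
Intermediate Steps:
K(D) = D**2
E(T, s) = 36/T**2 (E(T, s) = (-1/T - 5/T)**2 = (-6/T)**2 = 36/T**2)
E(-10, 6)*(-32) - 153 = (36/(-10)**2)*(-32) - 153 = (36*(1/100))*(-32) - 153 = (9/25)*(-32) - 153 = -288/25 - 153 = -4113/25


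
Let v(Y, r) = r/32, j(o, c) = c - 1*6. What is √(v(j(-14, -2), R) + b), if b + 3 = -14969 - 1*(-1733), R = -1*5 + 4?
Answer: I*√847298/8 ≈ 115.06*I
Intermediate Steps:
R = -1 (R = -5 + 4 = -1)
j(o, c) = -6 + c (j(o, c) = c - 6 = -6 + c)
v(Y, r) = r/32 (v(Y, r) = r*(1/32) = r/32)
b = -13239 (b = -3 + (-14969 - 1*(-1733)) = -3 + (-14969 + 1733) = -3 - 13236 = -13239)
√(v(j(-14, -2), R) + b) = √((1/32)*(-1) - 13239) = √(-1/32 - 13239) = √(-423649/32) = I*√847298/8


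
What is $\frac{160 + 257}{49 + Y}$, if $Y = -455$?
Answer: $- \frac{417}{406} \approx -1.0271$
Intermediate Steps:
$\frac{160 + 257}{49 + Y} = \frac{160 + 257}{49 - 455} = \frac{417}{-406} = 417 \left(- \frac{1}{406}\right) = - \frac{417}{406}$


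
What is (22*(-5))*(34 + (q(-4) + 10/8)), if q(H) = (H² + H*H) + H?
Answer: -13915/2 ≈ -6957.5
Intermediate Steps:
q(H) = H + 2*H² (q(H) = (H² + H²) + H = 2*H² + H = H + 2*H²)
(22*(-5))*(34 + (q(-4) + 10/8)) = (22*(-5))*(34 + (-4*(1 + 2*(-4)) + 10/8)) = -110*(34 + (-4*(1 - 8) + 10*(⅛))) = -110*(34 + (-4*(-7) + 5/4)) = -110*(34 + (28 + 5/4)) = -110*(34 + 117/4) = -110*253/4 = -13915/2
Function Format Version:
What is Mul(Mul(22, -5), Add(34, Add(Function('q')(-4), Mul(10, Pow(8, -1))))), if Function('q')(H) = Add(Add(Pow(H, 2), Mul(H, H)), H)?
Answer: Rational(-13915, 2) ≈ -6957.5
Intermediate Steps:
Function('q')(H) = Add(H, Mul(2, Pow(H, 2))) (Function('q')(H) = Add(Add(Pow(H, 2), Pow(H, 2)), H) = Add(Mul(2, Pow(H, 2)), H) = Add(H, Mul(2, Pow(H, 2))))
Mul(Mul(22, -5), Add(34, Add(Function('q')(-4), Mul(10, Pow(8, -1))))) = Mul(Mul(22, -5), Add(34, Add(Mul(-4, Add(1, Mul(2, -4))), Mul(10, Pow(8, -1))))) = Mul(-110, Add(34, Add(Mul(-4, Add(1, -8)), Mul(10, Rational(1, 8))))) = Mul(-110, Add(34, Add(Mul(-4, -7), Rational(5, 4)))) = Mul(-110, Add(34, Add(28, Rational(5, 4)))) = Mul(-110, Add(34, Rational(117, 4))) = Mul(-110, Rational(253, 4)) = Rational(-13915, 2)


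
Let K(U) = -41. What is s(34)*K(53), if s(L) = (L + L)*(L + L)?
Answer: -189584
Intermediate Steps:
s(L) = 4*L² (s(L) = (2*L)*(2*L) = 4*L²)
s(34)*K(53) = (4*34²)*(-41) = (4*1156)*(-41) = 4624*(-41) = -189584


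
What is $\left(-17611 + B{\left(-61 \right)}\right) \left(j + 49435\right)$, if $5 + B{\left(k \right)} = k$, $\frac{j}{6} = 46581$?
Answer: $-5814336517$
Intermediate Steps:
$j = 279486$ ($j = 6 \cdot 46581 = 279486$)
$B{\left(k \right)} = -5 + k$
$\left(-17611 + B{\left(-61 \right)}\right) \left(j + 49435\right) = \left(-17611 - 66\right) \left(279486 + 49435\right) = \left(-17611 - 66\right) 328921 = \left(-17677\right) 328921 = -5814336517$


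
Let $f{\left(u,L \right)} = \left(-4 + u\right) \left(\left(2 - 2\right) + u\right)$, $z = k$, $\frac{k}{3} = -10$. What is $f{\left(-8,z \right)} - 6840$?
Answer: $-6744$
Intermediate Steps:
$k = -30$ ($k = 3 \left(-10\right) = -30$)
$z = -30$
$f{\left(u,L \right)} = u \left(-4 + u\right)$ ($f{\left(u,L \right)} = \left(-4 + u\right) \left(0 + u\right) = \left(-4 + u\right) u = u \left(-4 + u\right)$)
$f{\left(-8,z \right)} - 6840 = - 8 \left(-4 - 8\right) - 6840 = \left(-8\right) \left(-12\right) - 6840 = 96 - 6840 = -6744$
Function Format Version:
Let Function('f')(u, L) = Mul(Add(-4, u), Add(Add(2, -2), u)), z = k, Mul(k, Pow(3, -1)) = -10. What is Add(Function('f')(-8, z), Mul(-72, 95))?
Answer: -6744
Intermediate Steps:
k = -30 (k = Mul(3, -10) = -30)
z = -30
Function('f')(u, L) = Mul(u, Add(-4, u)) (Function('f')(u, L) = Mul(Add(-4, u), Add(0, u)) = Mul(Add(-4, u), u) = Mul(u, Add(-4, u)))
Add(Function('f')(-8, z), Mul(-72, 95)) = Add(Mul(-8, Add(-4, -8)), Mul(-72, 95)) = Add(Mul(-8, -12), -6840) = Add(96, -6840) = -6744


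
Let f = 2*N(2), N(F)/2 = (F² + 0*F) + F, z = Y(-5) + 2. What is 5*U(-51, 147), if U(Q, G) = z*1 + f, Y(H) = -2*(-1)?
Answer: 140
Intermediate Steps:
Y(H) = 2
z = 4 (z = 2 + 2 = 4)
N(F) = 2*F + 2*F² (N(F) = 2*((F² + 0*F) + F) = 2*((F² + 0) + F) = 2*(F² + F) = 2*(F + F²) = 2*F + 2*F²)
f = 24 (f = 2*(2*2*(1 + 2)) = 2*(2*2*3) = 2*12 = 24)
U(Q, G) = 28 (U(Q, G) = 4*1 + 24 = 4 + 24 = 28)
5*U(-51, 147) = 5*28 = 140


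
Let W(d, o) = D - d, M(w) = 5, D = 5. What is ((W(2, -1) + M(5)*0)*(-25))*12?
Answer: -900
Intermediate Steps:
W(d, o) = 5 - d
((W(2, -1) + M(5)*0)*(-25))*12 = (((5 - 1*2) + 5*0)*(-25))*12 = (((5 - 2) + 0)*(-25))*12 = ((3 + 0)*(-25))*12 = (3*(-25))*12 = -75*12 = -900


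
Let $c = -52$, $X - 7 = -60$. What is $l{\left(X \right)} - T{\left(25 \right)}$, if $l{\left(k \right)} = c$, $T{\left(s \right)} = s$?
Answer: $-77$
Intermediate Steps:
$X = -53$ ($X = 7 - 60 = -53$)
$l{\left(k \right)} = -52$
$l{\left(X \right)} - T{\left(25 \right)} = -52 - 25 = -77$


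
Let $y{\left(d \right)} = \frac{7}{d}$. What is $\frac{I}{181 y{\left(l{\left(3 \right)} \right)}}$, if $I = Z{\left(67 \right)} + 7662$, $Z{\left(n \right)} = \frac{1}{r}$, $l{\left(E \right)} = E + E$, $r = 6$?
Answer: $\frac{45973}{1267} \approx 36.285$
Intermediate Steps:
$l{\left(E \right)} = 2 E$
$Z{\left(n \right)} = \frac{1}{6}$
$I = \frac{45973}{6}$ ($I = \frac{1}{6} + 7662 = \frac{45973}{6} \approx 7662.2$)
$\frac{I}{181 y{\left(l{\left(3 \right)} \right)}} = \frac{45973}{6 \cdot 181 \frac{7}{2 \cdot 3}} = \frac{45973}{6 \cdot 181 \cdot \frac{7}{6}} = \frac{45973}{6 \cdot \frac{1267}{6}} = \frac{45973}{6} \cdot \frac{6}{1267} = \frac{45973}{1267}$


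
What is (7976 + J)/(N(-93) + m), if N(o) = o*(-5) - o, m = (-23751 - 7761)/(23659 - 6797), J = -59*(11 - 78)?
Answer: 100573399/4688742 ≈ 21.450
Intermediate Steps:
J = 3953 (J = -59*(-67) = 3953)
m = -15756/8431 (m = -31512/16862 = -31512*1/16862 = -15756/8431 ≈ -1.8688)
N(o) = -6*o (N(o) = -5*o - o = -6*o)
(7976 + J)/(N(-93) + m) = (7976 + 3953)/(-6*(-93) - 15756/8431) = 11929/(558 - 15756/8431) = 11929/(4688742/8431) = 11929*(8431/4688742) = 100573399/4688742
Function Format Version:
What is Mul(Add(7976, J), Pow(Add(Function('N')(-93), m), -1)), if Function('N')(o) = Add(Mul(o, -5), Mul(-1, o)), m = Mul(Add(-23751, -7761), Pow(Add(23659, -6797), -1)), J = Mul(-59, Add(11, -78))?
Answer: Rational(100573399, 4688742) ≈ 21.450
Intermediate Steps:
J = 3953 (J = Mul(-59, -67) = 3953)
m = Rational(-15756, 8431) (m = Mul(-31512, Pow(16862, -1)) = Mul(-31512, Rational(1, 16862)) = Rational(-15756, 8431) ≈ -1.8688)
Function('N')(o) = Mul(-6, o) (Function('N')(o) = Add(Mul(-5, o), Mul(-1, o)) = Mul(-6, o))
Mul(Add(7976, J), Pow(Add(Function('N')(-93), m), -1)) = Mul(Add(7976, 3953), Pow(Add(Mul(-6, -93), Rational(-15756, 8431)), -1)) = Mul(11929, Pow(Add(558, Rational(-15756, 8431)), -1)) = Mul(11929, Pow(Rational(4688742, 8431), -1)) = Mul(11929, Rational(8431, 4688742)) = Rational(100573399, 4688742)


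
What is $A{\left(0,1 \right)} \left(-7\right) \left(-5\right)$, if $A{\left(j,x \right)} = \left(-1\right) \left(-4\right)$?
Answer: $140$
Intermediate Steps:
$A{\left(j,x \right)} = 4$
$A{\left(0,1 \right)} \left(-7\right) \left(-5\right) = 4 \left(-7\right) \left(-5\right) = \left(-28\right) \left(-5\right) = 140$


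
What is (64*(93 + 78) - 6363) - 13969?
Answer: -9388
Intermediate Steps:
(64*(93 + 78) - 6363) - 13969 = (64*171 - 6363) - 13969 = (10944 - 6363) - 13969 = 4581 - 13969 = -9388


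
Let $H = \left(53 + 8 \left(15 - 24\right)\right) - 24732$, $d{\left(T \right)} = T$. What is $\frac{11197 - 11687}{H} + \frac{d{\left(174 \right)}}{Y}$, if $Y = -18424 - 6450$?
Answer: $\frac{3940793}{307828187} \approx 0.012802$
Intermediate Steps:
$Y = -24874$
$H = -24751$ ($H = \left(53 + 8 \left(-9\right)\right) - 24732 = \left(53 - 72\right) - 24732 = -19 - 24732 = -24751$)
$\frac{11197 - 11687}{H} + \frac{d{\left(174 \right)}}{Y} = \frac{11197 - 11687}{-24751} + \frac{174}{-24874} = \left(-490\right) \left(- \frac{1}{24751}\right) + 174 \left(- \frac{1}{24874}\right) = \frac{490}{24751} - \frac{87}{12437} = \frac{3940793}{307828187}$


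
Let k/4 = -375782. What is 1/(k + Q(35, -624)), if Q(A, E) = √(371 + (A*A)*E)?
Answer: -1503128/2259394548413 - I*√764029/2259394548413 ≈ -6.6528e-7 - 3.8687e-10*I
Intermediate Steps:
k = -1503128 (k = 4*(-375782) = -1503128)
Q(A, E) = √(371 + E*A²) (Q(A, E) = √(371 + A²*E) = √(371 + E*A²))
1/(k + Q(35, -624)) = 1/(-1503128 + √(371 - 624*35²)) = 1/(-1503128 + √(371 - 624*1225)) = 1/(-1503128 + √(371 - 764400)) = 1/(-1503128 + √(-764029)) = 1/(-1503128 + I*√764029)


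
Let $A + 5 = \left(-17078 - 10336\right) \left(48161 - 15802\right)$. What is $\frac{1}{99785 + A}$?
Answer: $- \frac{1}{886989846} \approx -1.1274 \cdot 10^{-9}$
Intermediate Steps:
$A = -887089631$ ($A = -5 + \left(-17078 - 10336\right) \left(48161 - 15802\right) = -5 - 887089626 = -887089631$)
$\frac{1}{99785 + A} = \frac{1}{99785 - 887089631} = \frac{1}{-886989846} = - \frac{1}{886989846}$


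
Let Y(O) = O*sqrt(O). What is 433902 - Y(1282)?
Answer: 433902 - 1282*sqrt(1282) ≈ 3.8800e+5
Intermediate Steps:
Y(O) = O**(3/2)
433902 - Y(1282) = 433902 - 1282**(3/2) = 433902 - 1282*sqrt(1282)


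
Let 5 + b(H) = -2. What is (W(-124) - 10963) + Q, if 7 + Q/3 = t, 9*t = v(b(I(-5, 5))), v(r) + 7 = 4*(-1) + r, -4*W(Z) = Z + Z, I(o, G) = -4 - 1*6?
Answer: -10928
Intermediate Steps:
I(o, G) = -10 (I(o, G) = -4 - 6 = -10)
b(H) = -7 (b(H) = -5 - 2 = -7)
W(Z) = -Z/2 (W(Z) = -(Z + Z)/4 = -Z/2)
v(r) = -11 + r (v(r) = -7 + (4*(-1) + r) = -7 + (-4 + r) = -11 + r)
t = -2 (t = (-11 - 7)/9 = (⅑)*(-18) = -2)
Q = -27 (Q = -21 + 3*(-2) = -21 - 6 = -27)
(W(-124) - 10963) + Q = (-½*(-124) - 10963) - 27 = (62 - 10963) - 27 = -10901 - 27 = -10928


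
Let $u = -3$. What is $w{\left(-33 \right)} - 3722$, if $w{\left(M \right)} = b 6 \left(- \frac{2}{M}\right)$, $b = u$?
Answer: $- \frac{40954}{11} \approx -3723.1$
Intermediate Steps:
$b = -3$
$w{\left(M \right)} = \frac{36}{M}$ ($w{\left(M \right)} = \left(-3\right) 6 \left(- \frac{2}{M}\right) = - 18 \left(- \frac{2}{M}\right) = \frac{36}{M}$)
$w{\left(-33 \right)} - 3722 = \frac{36}{-33} - 3722 = 36 \left(- \frac{1}{33}\right) - 3722 = - \frac{12}{11} - 3722 = - \frac{40954}{11}$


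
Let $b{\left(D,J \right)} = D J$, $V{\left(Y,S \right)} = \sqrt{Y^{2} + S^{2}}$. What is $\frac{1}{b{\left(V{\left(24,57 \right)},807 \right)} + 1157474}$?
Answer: $\frac{1157474}{1337255033251} - \frac{12105 \sqrt{17}}{1337255033251} \approx 8.2824 \cdot 10^{-7}$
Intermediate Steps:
$V{\left(Y,S \right)} = \sqrt{S^{2} + Y^{2}}$
$\frac{1}{b{\left(V{\left(24,57 \right)},807 \right)} + 1157474} = \frac{1}{\sqrt{57^{2} + 24^{2}} \cdot 807 + 1157474} = \frac{1}{\sqrt{3249 + 576} \cdot 807 + 1157474} = \frac{1}{\sqrt{3825} \cdot 807 + 1157474} = \frac{1}{15 \sqrt{17} \cdot 807 + 1157474} = \frac{1}{12105 \sqrt{17} + 1157474} = \frac{1}{1157474 + 12105 \sqrt{17}}$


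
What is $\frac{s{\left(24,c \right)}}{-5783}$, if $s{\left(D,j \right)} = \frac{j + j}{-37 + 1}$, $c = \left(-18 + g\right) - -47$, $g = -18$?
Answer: $\frac{11}{104094} \approx 0.00010567$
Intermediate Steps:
$c = 11$ ($c = \left(-18 - 18\right) - -47 = -36 + 47 = 11$)
$s{\left(D,j \right)} = - \frac{j}{18}$ ($s{\left(D,j \right)} = \frac{2 j}{-36} = 2 j \left(- \frac{1}{36}\right) = - \frac{j}{18}$)
$\frac{s{\left(24,c \right)}}{-5783} = \frac{\left(- \frac{1}{18}\right) 11}{-5783} = \left(- \frac{11}{18}\right) \left(- \frac{1}{5783}\right) = \frac{11}{104094}$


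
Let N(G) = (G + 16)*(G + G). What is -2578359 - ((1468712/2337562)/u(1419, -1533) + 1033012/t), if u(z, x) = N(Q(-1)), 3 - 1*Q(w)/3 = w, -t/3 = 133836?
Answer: -2419916022074435513/938549843496 ≈ -2.5784e+6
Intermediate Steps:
t = -401508 (t = -3*133836 = -401508)
Q(w) = 9 - 3*w
N(G) = 2*G*(16 + G) (N(G) = (16 + G)*(2*G) = 2*G*(16 + G))
u(z, x) = 672 (u(z, x) = 2*(9 - 3*(-1))*(16 + (9 - 3*(-1))) = 2*(9 + 3)*(16 + (9 + 3)) = 2*12*(16 + 12) = 2*12*28 = 672)
-2578359 - ((1468712/2337562)/u(1419, -1533) + 1033012/t) = -2578359 - ((1468712/2337562)/672 + 1033012/(-401508)) = -2578359 - ((1468712*(1/2337562))*(1/672) + 1033012*(-1/401508)) = -2578359 - ((734356/1168781)*(1/672) - 258253/100377) = -2578359 - (26227/28050744 - 258253/100377) = -2578359 - 1*(-2413852067551/938549843496) = -2578359 + 2413852067551/938549843496 = -2419916022074435513/938549843496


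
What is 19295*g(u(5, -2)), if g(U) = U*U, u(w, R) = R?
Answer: 77180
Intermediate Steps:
g(U) = U²
19295*g(u(5, -2)) = 19295*(-2)² = 19295*4 = 77180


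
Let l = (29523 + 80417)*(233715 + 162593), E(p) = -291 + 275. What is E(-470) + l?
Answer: 43570101504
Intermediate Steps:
E(p) = -16
l = 43570101520 (l = 109940*396308 = 43570101520)
E(-470) + l = -16 + 43570101520 = 43570101504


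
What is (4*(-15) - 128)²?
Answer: 35344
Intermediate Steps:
(4*(-15) - 128)² = (-60 - 128)² = (-188)² = 35344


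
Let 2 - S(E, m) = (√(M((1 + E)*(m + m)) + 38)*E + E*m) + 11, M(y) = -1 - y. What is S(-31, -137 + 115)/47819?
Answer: -691/47819 + 31*I*√1283/47819 ≈ -0.01445 + 0.023221*I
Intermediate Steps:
S(E, m) = -9 - E*m - E*√(37 - 2*m*(1 + E)) (S(E, m) = 2 - ((√((-1 - (1 + E)*(m + m)) + 38)*E + E*m) + 11) = 2 - ((√((-1 - (1 + E)*2*m) + 38)*E + E*m) + 11) = 2 - ((√((-1 - 2*m*(1 + E)) + 38)*E + E*m) + 11) = 2 - ((√(37 - 2*m*(1 + E))*E + E*m) + 11) = 2 - ((E*√(37 - 2*m*(1 + E)) + E*m) + 11) = 2 - ((E*m + E*√(37 - 2*m*(1 + E))) + 11) = 2 - (11 + E*m + E*√(37 - 2*m*(1 + E))) = 2 + (-11 - E*m - E*√(37 - 2*m*(1 + E))) = -9 - E*m - E*√(37 - 2*m*(1 + E)))
S(-31, -137 + 115)/47819 = (-9 - 1*(-31)*(-137 + 115) - 1*(-31)*√(37 - 2*(-137 + 115)*(1 - 31)))/47819 = (-9 - 1*(-31)*(-22) - 1*(-31)*√(37 - 2*(-22)*(-30)))*(1/47819) = (-9 - 682 - 1*(-31)*√(37 - 1320))*(1/47819) = (-9 - 682 - 1*(-31)*√(-1283))*(1/47819) = (-9 - 682 - 1*(-31)*I*√1283)*(1/47819) = (-9 - 682 + 31*I*√1283)*(1/47819) = (-691 + 31*I*√1283)*(1/47819) = -691/47819 + 31*I*√1283/47819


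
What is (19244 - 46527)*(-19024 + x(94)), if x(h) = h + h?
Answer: 513902588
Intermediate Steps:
x(h) = 2*h
(19244 - 46527)*(-19024 + x(94)) = (19244 - 46527)*(-19024 + 2*94) = -27283*(-19024 + 188) = -27283*(-18836) = 513902588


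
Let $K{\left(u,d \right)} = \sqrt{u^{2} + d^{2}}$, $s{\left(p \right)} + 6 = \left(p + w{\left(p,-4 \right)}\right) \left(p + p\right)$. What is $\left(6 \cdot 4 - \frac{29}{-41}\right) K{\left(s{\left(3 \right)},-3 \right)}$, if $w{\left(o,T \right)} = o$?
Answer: $\frac{3039 \sqrt{101}}{41} \approx 744.92$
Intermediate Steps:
$s{\left(p \right)} = -6 + 4 p^{2}$ ($s{\left(p \right)} = -6 + \left(p + p\right) \left(p + p\right) = -6 + 2 p 2 p = -6 + 4 p^{2}$)
$K{\left(u,d \right)} = \sqrt{d^{2} + u^{2}}$
$\left(6 \cdot 4 - \frac{29}{-41}\right) K{\left(s{\left(3 \right)},-3 \right)} = \left(6 \cdot 4 - \frac{29}{-41}\right) \sqrt{\left(-3\right)^{2} + \left(-6 + 4 \cdot 3^{2}\right)^{2}} = \left(24 - - \frac{29}{41}\right) \sqrt{9 + \left(-6 + 4 \cdot 9\right)^{2}} = \left(24 + \frac{29}{41}\right) \sqrt{9 + \left(-6 + 36\right)^{2}} = \frac{1013 \sqrt{9 + 30^{2}}}{41} = \frac{1013 \sqrt{9 + 900}}{41} = \frac{1013 \sqrt{909}}{41} = \frac{1013 \cdot 3 \sqrt{101}}{41} = \frac{3039 \sqrt{101}}{41}$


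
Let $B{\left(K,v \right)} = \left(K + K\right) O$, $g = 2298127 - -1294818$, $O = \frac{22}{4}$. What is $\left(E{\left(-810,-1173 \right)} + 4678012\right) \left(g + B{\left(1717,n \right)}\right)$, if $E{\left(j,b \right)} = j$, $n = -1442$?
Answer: $16893267854064$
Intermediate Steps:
$O = \frac{11}{2}$ ($O = 22 \cdot \frac{1}{4} = \frac{11}{2} \approx 5.5$)
$g = 3592945$ ($g = 2298127 + 1294818 = 3592945$)
$B{\left(K,v \right)} = 11 K$ ($B{\left(K,v \right)} = \left(K + K\right) \frac{11}{2} = 2 K \frac{11}{2} = 11 K$)
$\left(E{\left(-810,-1173 \right)} + 4678012\right) \left(g + B{\left(1717,n \right)}\right) = \left(-810 + 4678012\right) \left(3592945 + 11 \cdot 1717\right) = 4677202 \left(3592945 + 18887\right) = 4677202 \cdot 3611832 = 16893267854064$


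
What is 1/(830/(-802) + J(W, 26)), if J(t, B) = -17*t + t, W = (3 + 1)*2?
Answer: -401/51743 ≈ -0.0077498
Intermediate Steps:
W = 8 (W = 4*2 = 8)
J(t, B) = -16*t
1/(830/(-802) + J(W, 26)) = 1/(830/(-802) - 16*8) = 1/(830*(-1/802) - 128) = 1/(-415/401 - 128) = 1/(-51743/401) = -401/51743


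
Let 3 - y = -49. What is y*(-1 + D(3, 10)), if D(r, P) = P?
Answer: 468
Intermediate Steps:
y = 52 (y = 3 - 1*(-49) = 3 + 49 = 52)
y*(-1 + D(3, 10)) = 52*(-1 + 10) = 52*9 = 468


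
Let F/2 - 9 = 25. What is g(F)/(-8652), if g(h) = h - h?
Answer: 0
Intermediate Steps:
F = 68 (F = 18 + 2*25 = 18 + 50 = 68)
g(h) = 0
g(F)/(-8652) = 0/(-8652) = 0*(-1/8652) = 0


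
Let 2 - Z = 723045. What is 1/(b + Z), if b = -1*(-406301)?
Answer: -1/316742 ≈ -3.1571e-6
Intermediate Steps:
Z = -723043 (Z = 2 - 1*723045 = 2 - 723045 = -723043)
b = 406301
1/(b + Z) = 1/(406301 - 723043) = 1/(-316742) = -1/316742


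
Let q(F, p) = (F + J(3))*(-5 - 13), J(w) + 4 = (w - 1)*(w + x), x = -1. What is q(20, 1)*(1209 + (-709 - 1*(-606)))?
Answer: -398160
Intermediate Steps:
J(w) = -4 + (-1 + w)**2 (J(w) = -4 + (w - 1)*(w - 1) = -4 + (-1 + w)*(-1 + w) = -4 + (-1 + w)**2)
q(F, p) = -18*F (q(F, p) = (F + (-3 + 3**2 - 2*3))*(-5 - 13) = (F + (-3 + 9 - 6))*(-18) = (F + 0)*(-18) = F*(-18) = -18*F)
q(20, 1)*(1209 + (-709 - 1*(-606))) = (-18*20)*(1209 + (-709 - 1*(-606))) = -360*(1209 + (-709 + 606)) = -360*(1209 - 103) = -360*1106 = -398160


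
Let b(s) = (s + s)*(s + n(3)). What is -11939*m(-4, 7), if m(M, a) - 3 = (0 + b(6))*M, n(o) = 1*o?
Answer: 5121831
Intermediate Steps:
n(o) = o
b(s) = 2*s*(3 + s) (b(s) = (s + s)*(s + 3) = (2*s)*(3 + s) = 2*s*(3 + s))
m(M, a) = 3 + 108*M (m(M, a) = 3 + (0 + 2*6*(3 + 6))*M = 3 + (0 + 2*6*9)*M = 3 + (0 + 108)*M = 3 + 108*M)
-11939*m(-4, 7) = -11939*(3 + 108*(-4)) = -11939*(3 - 432) = -11939*(-429) = 5121831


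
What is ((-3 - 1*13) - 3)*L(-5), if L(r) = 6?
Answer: -114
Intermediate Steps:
((-3 - 1*13) - 3)*L(-5) = ((-3 - 1*13) - 3)*6 = ((-3 - 13) - 3)*6 = (-16 - 3)*6 = -19*6 = -114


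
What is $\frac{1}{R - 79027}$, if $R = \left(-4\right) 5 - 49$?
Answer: $- \frac{1}{79096} \approx -1.2643 \cdot 10^{-5}$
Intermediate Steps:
$R = -69$ ($R = -20 - 49 = -69$)
$\frac{1}{R - 79027} = \frac{1}{-69 - 79027} = \frac{1}{-79096} = - \frac{1}{79096}$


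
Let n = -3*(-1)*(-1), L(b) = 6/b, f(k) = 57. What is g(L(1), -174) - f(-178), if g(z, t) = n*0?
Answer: -57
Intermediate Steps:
n = -3 (n = 3*(-1) = -3)
g(z, t) = 0 (g(z, t) = -3*0 = 0)
g(L(1), -174) - f(-178) = 0 - 1*57 = 0 - 57 = -57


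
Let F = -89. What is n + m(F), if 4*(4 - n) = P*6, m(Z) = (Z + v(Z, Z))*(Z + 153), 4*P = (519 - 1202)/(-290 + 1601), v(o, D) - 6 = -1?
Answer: -18779829/3496 ≈ -5371.8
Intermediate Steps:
v(o, D) = 5 (v(o, D) = 6 - 1 = 5)
P = -683/5244 (P = ((519 - 1202)/(-290 + 1601))/4 = (-683/1311)/4 = (-683*1/1311)/4 = (¼)*(-683/1311) = -683/5244 ≈ -0.13024)
m(Z) = (5 + Z)*(153 + Z) (m(Z) = (Z + 5)*(Z + 153) = (5 + Z)*(153 + Z))
n = 14667/3496 (n = 4 - (-683)*6/20976 = 4 - ¼*(-683/874) = 4 + 683/3496 = 14667/3496 ≈ 4.1954)
n + m(F) = 14667/3496 + (765 + (-89)² + 158*(-89)) = 14667/3496 + (765 + 7921 - 14062) = 14667/3496 - 5376 = -18779829/3496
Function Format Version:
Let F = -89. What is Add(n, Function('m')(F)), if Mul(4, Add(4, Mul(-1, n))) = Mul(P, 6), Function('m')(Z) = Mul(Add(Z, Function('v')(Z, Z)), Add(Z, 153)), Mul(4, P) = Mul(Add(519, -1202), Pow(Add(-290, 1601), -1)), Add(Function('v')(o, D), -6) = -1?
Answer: Rational(-18779829, 3496) ≈ -5371.8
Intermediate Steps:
Function('v')(o, D) = 5 (Function('v')(o, D) = Add(6, -1) = 5)
P = Rational(-683, 5244) (P = Mul(Rational(1, 4), Mul(Add(519, -1202), Pow(Add(-290, 1601), -1))) = Mul(Rational(1, 4), Mul(-683, Pow(1311, -1))) = Mul(Rational(1, 4), Mul(-683, Rational(1, 1311))) = Mul(Rational(1, 4), Rational(-683, 1311)) = Rational(-683, 5244) ≈ -0.13024)
Function('m')(Z) = Mul(Add(5, Z), Add(153, Z)) (Function('m')(Z) = Mul(Add(Z, 5), Add(Z, 153)) = Mul(Add(5, Z), Add(153, Z)))
n = Rational(14667, 3496) (n = Add(4, Mul(Rational(-1, 4), Mul(Rational(-683, 5244), 6))) = Add(4, Mul(Rational(-1, 4), Rational(-683, 874))) = Add(4, Rational(683, 3496)) = Rational(14667, 3496) ≈ 4.1954)
Add(n, Function('m')(F)) = Add(Rational(14667, 3496), Add(765, Pow(-89, 2), Mul(158, -89))) = Add(Rational(14667, 3496), Add(765, 7921, -14062)) = Add(Rational(14667, 3496), -5376) = Rational(-18779829, 3496)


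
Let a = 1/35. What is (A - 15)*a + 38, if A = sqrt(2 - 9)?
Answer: 263/7 + I*sqrt(7)/35 ≈ 37.571 + 0.075593*I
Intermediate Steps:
a = 1/35 ≈ 0.028571
A = I*sqrt(7) (A = sqrt(-7) = I*sqrt(7) ≈ 2.6458*I)
(A - 15)*a + 38 = (I*sqrt(7) - 15)*(1/35) + 38 = (-15 + I*sqrt(7))*(1/35) + 38 = (-3/7 + I*sqrt(7)/35) + 38 = 263/7 + I*sqrt(7)/35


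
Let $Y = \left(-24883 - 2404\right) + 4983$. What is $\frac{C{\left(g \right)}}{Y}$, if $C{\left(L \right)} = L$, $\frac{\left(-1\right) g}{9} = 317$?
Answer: $\frac{2853}{22304} \approx 0.12791$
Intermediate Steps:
$g = -2853$ ($g = \left(-9\right) 317 = -2853$)
$Y = -22304$ ($Y = -27287 + 4983 = -22304$)
$\frac{C{\left(g \right)}}{Y} = - \frac{2853}{-22304} = \left(-2853\right) \left(- \frac{1}{22304}\right) = \frac{2853}{22304}$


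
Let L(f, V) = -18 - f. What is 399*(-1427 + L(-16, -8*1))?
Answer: -570171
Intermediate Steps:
399*(-1427 + L(-16, -8*1)) = 399*(-1427 + (-18 - 1*(-16))) = 399*(-1427 + (-18 + 16)) = 399*(-1427 - 2) = 399*(-1429) = -570171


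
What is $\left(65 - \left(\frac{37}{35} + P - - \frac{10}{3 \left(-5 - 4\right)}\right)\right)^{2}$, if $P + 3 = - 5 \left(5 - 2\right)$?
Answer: $\frac{6050661796}{893025} \approx 6775.5$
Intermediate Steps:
$P = -18$ ($P = -3 - 5 \left(5 - 2\right) = -3 - 15 = -18$)
$\left(65 - \left(\frac{37}{35} + P - - \frac{10}{3 \left(-5 - 4\right)}\right)\right)^{2} = \left(65 + \left(\left(\frac{10}{\left(-3\right) \left(-5 - 4\right)} + \frac{37}{-35}\right) - -18\right)\right)^{2} = \left(65 + \left(\left(\frac{10}{\left(-3\right) \left(-9\right)} + 37 \left(- \frac{1}{35}\right)\right) + 18\right)\right)^{2} = \left(65 + \left(\left(\frac{10}{27} - \frac{37}{35}\right) + 18\right)\right)^{2} = \left(65 + \left(- \frac{649}{945} + 18\right)\right)^{2} = \left(65 + \frac{16361}{945}\right)^{2} = \left(\frac{77786}{945}\right)^{2} = \frac{6050661796}{893025}$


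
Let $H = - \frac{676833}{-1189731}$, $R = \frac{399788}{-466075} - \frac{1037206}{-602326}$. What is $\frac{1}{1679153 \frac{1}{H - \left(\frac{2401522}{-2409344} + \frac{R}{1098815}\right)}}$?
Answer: $\frac{115364612430861460321200481311}{123728176209119273016447330281768000} \approx 9.324 \cdot 10^{-7}$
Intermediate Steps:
$R = \frac{121306539781}{140364545225}$ ($R = 399788 \left(- \frac{1}{466075}\right) - - \frac{518603}{301163} = - \frac{399788}{466075} + \frac{518603}{301163} = \frac{121306539781}{140364545225} \approx 0.86423$)
$H = \frac{225611}{396577}$ ($H = \left(-676833\right) \left(- \frac{1}{1189731}\right) = \frac{225611}{396577} \approx 0.5689$)
$\frac{1}{1679153 \frac{1}{H - \left(\frac{2401522}{-2409344} + \frac{R}{1098815}\right)}} = \frac{1}{1679153 \frac{1}{\frac{225611}{396577} - \left(\frac{2401522}{-2409344} + \frac{121306539781}{140364545225 \cdot 1098815}\right)}} = \frac{1}{1679153 \frac{1}{\frac{225611}{396577} - \left(2401522 \left(- \frac{1}{2409344}\right) + \frac{121306539781}{140364545225} \cdot \frac{1}{1098815}\right)}} = \frac{1}{1679153 \frac{1}{\frac{225611}{396577} - \left(- \frac{1200761}{1204672} + \frac{121306539781}{154234667761408375}\right)}} = \frac{1}{1679153 \frac{1}{\frac{225611}{396577} - - \frac{185198827761264590716543}{185802185681471349928000}}} = \frac{1}{1679153 \frac{1}{\frac{225611}{396577} + \frac{185198827761264590716543}{185802185681471349928000}}} = \frac{1}{1679153 \frac{1}{\frac{115364612430861460321200481311}{73684873391000863540396456000}}} = \frac{1}{1679153 \cdot \frac{73684873391000863540396456000}{115364612430861460321200481311}} = \frac{1}{\frac{123728176209119273016447330281768000}{115364612430861460321200481311}} = \frac{115364612430861460321200481311}{123728176209119273016447330281768000}$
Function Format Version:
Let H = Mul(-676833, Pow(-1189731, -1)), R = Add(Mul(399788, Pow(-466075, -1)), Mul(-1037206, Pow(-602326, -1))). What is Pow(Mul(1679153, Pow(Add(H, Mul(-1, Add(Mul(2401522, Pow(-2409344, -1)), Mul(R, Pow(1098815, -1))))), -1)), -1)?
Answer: Rational(115364612430861460321200481311, 123728176209119273016447330281768000) ≈ 9.3240e-7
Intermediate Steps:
R = Rational(121306539781, 140364545225) (R = Add(Mul(399788, Rational(-1, 466075)), Mul(-1037206, Rational(-1, 602326))) = Add(Rational(-399788, 466075), Rational(518603, 301163)) = Rational(121306539781, 140364545225) ≈ 0.86423)
H = Rational(225611, 396577) (H = Mul(-676833, Rational(-1, 1189731)) = Rational(225611, 396577) ≈ 0.56890)
Pow(Mul(1679153, Pow(Add(H, Mul(-1, Add(Mul(2401522, Pow(-2409344, -1)), Mul(R, Pow(1098815, -1))))), -1)), -1) = Pow(Mul(1679153, Pow(Add(Rational(225611, 396577), Mul(-1, Add(Mul(2401522, Pow(-2409344, -1)), Mul(Rational(121306539781, 140364545225), Pow(1098815, -1))))), -1)), -1) = Pow(Mul(1679153, Pow(Add(Rational(225611, 396577), Mul(-1, Add(Mul(2401522, Rational(-1, 2409344)), Mul(Rational(121306539781, 140364545225), Rational(1, 1098815))))), -1)), -1) = Pow(Mul(1679153, Pow(Add(Rational(225611, 396577), Mul(-1, Add(Rational(-1200761, 1204672), Rational(121306539781, 154234667761408375)))), -1)), -1) = Pow(Mul(1679153, Pow(Add(Rational(225611, 396577), Mul(-1, Rational(-185198827761264590716543, 185802185681471349928000))), -1)), -1) = Pow(Mul(1679153, Pow(Add(Rational(225611, 396577), Rational(185198827761264590716543, 185802185681471349928000)), -1)), -1) = Pow(Mul(1679153, Pow(Rational(115364612430861460321200481311, 73684873391000863540396456000), -1)), -1) = Pow(Mul(1679153, Rational(73684873391000863540396456000, 115364612430861460321200481311)), -1) = Pow(Rational(123728176209119273016447330281768000, 115364612430861460321200481311), -1) = Rational(115364612430861460321200481311, 123728176209119273016447330281768000)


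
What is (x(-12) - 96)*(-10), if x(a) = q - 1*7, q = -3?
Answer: 1060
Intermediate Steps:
x(a) = -10 (x(a) = -3 - 1*7 = -3 - 7 = -10)
(x(-12) - 96)*(-10) = (-10 - 96)*(-10) = -106*(-10) = 1060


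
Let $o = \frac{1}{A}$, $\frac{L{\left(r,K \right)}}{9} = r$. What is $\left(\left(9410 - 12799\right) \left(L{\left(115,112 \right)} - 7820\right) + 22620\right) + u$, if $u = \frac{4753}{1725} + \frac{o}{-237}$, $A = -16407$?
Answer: $\frac{51462852584381909}{2235863925} \approx 2.3017 \cdot 10^{7}$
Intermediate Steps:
$L{\left(r,K \right)} = 9 r$
$o = - \frac{1}{16407}$ ($o = \frac{1}{-16407} = - \frac{1}{16407} \approx -6.095 \cdot 10^{-5}$)
$u = \frac{6160615784}{2235863925}$ ($u = \frac{4753}{1725} - \frac{1}{16407 \left(-237\right)} = 4753 \cdot \frac{1}{1725} - - \frac{1}{3888459} = \frac{4753}{1725} + \frac{1}{3888459} = \frac{6160615784}{2235863925} \approx 2.7554$)
$\left(\left(9410 - 12799\right) \left(L{\left(115,112 \right)} - 7820\right) + 22620\right) + u = \left(\left(9410 - 12799\right) \left(9 \cdot 115 - 7820\right) + 22620\right) + \frac{6160615784}{2235863925} = \left(- 3389 \left(1035 - 7820\right) + 22620\right) + \frac{6160615784}{2235863925} = \left(\left(-3389\right) \left(-6785\right) + 22620\right) + \frac{6160615784}{2235863925} = \left(22994365 + 22620\right) + \frac{6160615784}{2235863925} = 23016985 + \frac{6160615784}{2235863925} = \frac{51462852584381909}{2235863925}$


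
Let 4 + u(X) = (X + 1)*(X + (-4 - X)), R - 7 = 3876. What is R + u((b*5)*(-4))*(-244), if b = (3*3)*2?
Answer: -345525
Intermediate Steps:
R = 3883 (R = 7 + 3876 = 3883)
b = 18 (b = 9*2 = 18)
u(X) = -8 - 4*X (u(X) = -4 + (X + 1)*(X + (-4 - X)) = -4 + (1 + X)*(-4) = -4 + (-4 - 4*X) = -8 - 4*X)
R + u((b*5)*(-4))*(-244) = 3883 + (-8 - 4*18*5*(-4))*(-244) = 3883 + (-8 - 360*(-4))*(-244) = 3883 + (-8 - 4*(-360))*(-244) = 3883 + (-8 + 1440)*(-244) = 3883 + 1432*(-244) = 3883 - 349408 = -345525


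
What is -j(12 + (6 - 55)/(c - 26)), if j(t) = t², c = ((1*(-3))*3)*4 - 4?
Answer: -707281/4356 ≈ -162.37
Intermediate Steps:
c = -40 (c = -3*3*4 - 4 = -9*4 - 4 = -36 - 4 = -40)
-j(12 + (6 - 55)/(c - 26)) = -(12 + (6 - 55)/(-40 - 26))² = -(12 - 49/(-66))² = -(12 - 49*(-1/66))² = -(12 + 49/66)² = -(841/66)² = -1*707281/4356 = -707281/4356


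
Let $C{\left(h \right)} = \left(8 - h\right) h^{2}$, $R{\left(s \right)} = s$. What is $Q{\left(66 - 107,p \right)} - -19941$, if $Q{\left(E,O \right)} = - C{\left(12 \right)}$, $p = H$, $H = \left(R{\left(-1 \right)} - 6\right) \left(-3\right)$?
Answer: $20517$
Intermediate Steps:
$C{\left(h \right)} = h^{2} \left(8 - h\right)$
$H = 21$ ($H = \left(-1 - 6\right) \left(-3\right) = \left(-7\right) \left(-3\right) = 21$)
$p = 21$
$Q{\left(E,O \right)} = 576$ ($Q{\left(E,O \right)} = - 12^{2} \left(8 - 12\right) = - 144 \left(8 - 12\right) = - 144 \left(-4\right) = \left(-1\right) \left(-576\right) = 576$)
$Q{\left(66 - 107,p \right)} - -19941 = 576 - -19941 = 576 + 19941 = 20517$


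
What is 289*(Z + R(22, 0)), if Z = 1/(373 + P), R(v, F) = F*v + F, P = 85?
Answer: 289/458 ≈ 0.63100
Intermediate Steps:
R(v, F) = F + F*v
Z = 1/458 (Z = 1/(373 + 85) = 1/458 ≈ 0.0021834)
289*(Z + R(22, 0)) = 289*(1/458 + 0*(1 + 22)) = 289*(1/458 + 0*23) = 289*(1/458 + 0) = 289*(1/458) = 289/458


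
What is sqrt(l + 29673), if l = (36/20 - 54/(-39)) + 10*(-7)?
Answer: sqrt(125086130)/65 ≈ 172.06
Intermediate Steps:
l = -4343/65 (l = (36*(1/20) - 54*(-1/39)) - 70 = (9/5 + 18/13) - 70 = 207/65 - 70 = -4343/65 ≈ -66.815)
sqrt(l + 29673) = sqrt(-4343/65 + 29673) = sqrt(1924402/65) = sqrt(125086130)/65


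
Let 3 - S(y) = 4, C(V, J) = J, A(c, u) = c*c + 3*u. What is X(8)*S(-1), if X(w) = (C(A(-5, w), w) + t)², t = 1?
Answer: -81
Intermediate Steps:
A(c, u) = c² + 3*u
S(y) = -1 (S(y) = 3 - 1*4 = 3 - 4 = -1)
X(w) = (1 + w)² (X(w) = (w + 1)² = (1 + w)²)
X(8)*S(-1) = (1 + 8)²*(-1) = 9²*(-1) = 81*(-1) = -81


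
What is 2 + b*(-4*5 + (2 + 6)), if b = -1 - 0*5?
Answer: 14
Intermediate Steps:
b = -1 (b = -1 - 1*0 = -1 + 0 = -1)
2 + b*(-4*5 + (2 + 6)) = 2 - (-4*5 + (2 + 6)) = 2 - (-20 + 8) = 2 - 1*(-12) = 2 + 12 = 14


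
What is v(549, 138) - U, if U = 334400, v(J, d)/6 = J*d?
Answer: 120172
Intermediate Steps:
v(J, d) = 6*J*d (v(J, d) = 6*(J*d) = 6*J*d)
v(549, 138) - U = 6*549*138 - 1*334400 = 454572 - 334400 = 120172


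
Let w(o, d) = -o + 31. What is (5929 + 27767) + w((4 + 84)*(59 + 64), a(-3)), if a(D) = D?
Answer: 22903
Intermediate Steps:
w(o, d) = 31 - o
(5929 + 27767) + w((4 + 84)*(59 + 64), a(-3)) = (5929 + 27767) + (31 - (4 + 84)*(59 + 64)) = 33696 + (31 - 88*123) = 33696 + (31 - 1*10824) = 33696 + (31 - 10824) = 33696 - 10793 = 22903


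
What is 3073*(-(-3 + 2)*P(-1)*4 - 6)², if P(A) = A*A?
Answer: 12292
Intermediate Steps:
P(A) = A²
3073*(-(-3 + 2)*P(-1)*4 - 6)² = 3073*(-(-3 + 2)*(-1)²*4 - 6)² = 3073*(-(-1*1)*4 - 6)² = 3073*(-(-1)*4 - 6)² = 3073*(-1*(-4) - 6)² = 3073*(4 - 6)² = 3073*(-2)² = 3073*4 = 12292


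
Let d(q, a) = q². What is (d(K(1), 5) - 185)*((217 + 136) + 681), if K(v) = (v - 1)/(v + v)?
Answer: -191290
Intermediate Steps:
K(v) = (-1 + v)/(2*v) (K(v) = (-1 + v)/((2*v)) = (-1 + v)*(1/(2*v)) = (-1 + v)/(2*v))
(d(K(1), 5) - 185)*((217 + 136) + 681) = (((½)*(-1 + 1)/1)² - 185)*((217 + 136) + 681) = (((½)*1*0)² - 185)*(353 + 681) = (0² - 185)*1034 = (0 - 185)*1034 = -185*1034 = -191290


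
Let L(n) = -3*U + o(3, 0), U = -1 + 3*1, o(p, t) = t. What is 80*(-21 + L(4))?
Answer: -2160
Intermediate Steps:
U = 2 (U = -1 + 3 = 2)
L(n) = -6 (L(n) = -3*2 + 0 = -6 + 0 = -6)
80*(-21 + L(4)) = 80*(-21 - 6) = 80*(-27) = -2160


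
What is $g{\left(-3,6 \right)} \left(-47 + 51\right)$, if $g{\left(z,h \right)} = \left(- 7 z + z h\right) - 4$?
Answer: $-4$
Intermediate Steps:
$g{\left(z,h \right)} = -4 - 7 z + h z$ ($g{\left(z,h \right)} = \left(- 7 z + h z\right) - 4 = -4 - 7 z + h z$)
$g{\left(-3,6 \right)} \left(-47 + 51\right) = \left(-4 - -21 + 6 \left(-3\right)\right) \left(-47 + 51\right) = \left(-4 + 21 - 18\right) 4 = \left(-1\right) 4 = -4$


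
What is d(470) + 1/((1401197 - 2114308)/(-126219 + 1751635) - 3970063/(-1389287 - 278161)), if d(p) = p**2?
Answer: 72675281010730648/328995525655 ≈ 2.2090e+5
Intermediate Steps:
d(470) + 1/((1401197 - 2114308)/(-126219 + 1751635) - 3970063/(-1389287 - 278161)) = 470**2 + 1/((1401197 - 2114308)/(-126219 + 1751635) - 3970063/(-1389287 - 278161)) = 220900 + 1/(-713111/1625416 - 3970063/(-1667448)) = 220900 + 1/(-713111*1/1625416 - 3970063*(-1/1667448)) = 220900 + 1/(-713111/1625416 + 3970063/1667448) = 220900 + 1/(328995525655/169393541148) = 220900 + 169393541148/328995525655 = 72675281010730648/328995525655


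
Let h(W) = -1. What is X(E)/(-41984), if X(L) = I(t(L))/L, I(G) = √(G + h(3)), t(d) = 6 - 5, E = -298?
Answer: 0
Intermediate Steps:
t(d) = 1
I(G) = √(-1 + G) (I(G) = √(G - 1) = √(-1 + G))
X(L) = 0 (X(L) = √(-1 + 1)/L = √0/L = 0/L = 0)
X(E)/(-41984) = 0/(-41984) = 0*(-1/41984) = 0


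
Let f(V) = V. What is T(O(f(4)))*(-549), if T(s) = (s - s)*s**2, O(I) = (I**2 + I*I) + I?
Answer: 0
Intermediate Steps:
O(I) = I + 2*I**2 (O(I) = (I**2 + I**2) + I = 2*I**2 + I = I + 2*I**2)
T(s) = 0 (T(s) = 0*s**2 = 0)
T(O(f(4)))*(-549) = 0*(-549) = 0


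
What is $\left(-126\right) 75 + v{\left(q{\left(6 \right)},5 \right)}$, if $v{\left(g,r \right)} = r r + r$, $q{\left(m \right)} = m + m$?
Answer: $-9420$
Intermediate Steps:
$q{\left(m \right)} = 2 m$
$v{\left(g,r \right)} = r + r^{2}$ ($v{\left(g,r \right)} = r^{2} + r = r + r^{2}$)
$\left(-126\right) 75 + v{\left(q{\left(6 \right)},5 \right)} = \left(-126\right) 75 + 5 \left(1 + 5\right) = -9450 + 5 \cdot 6 = -9450 + 30 = -9420$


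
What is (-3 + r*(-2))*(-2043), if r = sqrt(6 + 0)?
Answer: 6129 + 4086*sqrt(6) ≈ 16138.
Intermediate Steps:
r = sqrt(6) ≈ 2.4495
(-3 + r*(-2))*(-2043) = (-3 + sqrt(6)*(-2))*(-2043) = (-3 - 2*sqrt(6))*(-2043) = 6129 + 4086*sqrt(6)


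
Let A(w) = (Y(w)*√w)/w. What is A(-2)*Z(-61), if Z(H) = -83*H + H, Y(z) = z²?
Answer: -10004*I*√2 ≈ -14148.0*I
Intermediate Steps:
Z(H) = -82*H
A(w) = w^(3/2) (A(w) = (w²*√w)/w = w^(5/2)/w = w^(3/2))
A(-2)*Z(-61) = (-2)^(3/2)*(-82*(-61)) = -2*I*√2*5002 = -10004*I*√2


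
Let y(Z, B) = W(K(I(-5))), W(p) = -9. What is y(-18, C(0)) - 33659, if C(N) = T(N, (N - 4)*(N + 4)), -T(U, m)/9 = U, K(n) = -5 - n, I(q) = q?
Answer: -33668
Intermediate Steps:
T(U, m) = -9*U
C(N) = -9*N
y(Z, B) = -9
y(-18, C(0)) - 33659 = -9 - 33659 = -33668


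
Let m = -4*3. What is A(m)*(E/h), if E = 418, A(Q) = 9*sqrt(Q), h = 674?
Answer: 3762*I*sqrt(3)/337 ≈ 19.335*I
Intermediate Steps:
m = -12
A(m)*(E/h) = (9*sqrt(-12))*(418/674) = (9*(2*I*sqrt(3)))*(418*(1/674)) = (18*I*sqrt(3))*(209/337) = 3762*I*sqrt(3)/337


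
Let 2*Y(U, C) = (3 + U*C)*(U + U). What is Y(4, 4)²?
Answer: 5776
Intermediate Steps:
Y(U, C) = U*(3 + C*U) (Y(U, C) = ((3 + U*C)*(U + U))/2 = ((3 + C*U)*(2*U))/2 = (2*U*(3 + C*U))/2 = U*(3 + C*U))
Y(4, 4)² = (4*(3 + 4*4))² = (4*(3 + 16))² = (4*19)² = 76² = 5776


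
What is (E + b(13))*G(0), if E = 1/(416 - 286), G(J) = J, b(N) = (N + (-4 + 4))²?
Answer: 0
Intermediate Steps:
b(N) = N² (b(N) = (N + 0)² = N²)
E = 1/130 ≈ 0.0076923
(E + b(13))*G(0) = (1/130 + 13²)*0 = (1/130 + 169)*0 = (21971/130)*0 = 0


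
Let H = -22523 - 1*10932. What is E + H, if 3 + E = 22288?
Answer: -11170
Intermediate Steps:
E = 22285 (E = -3 + 22288 = 22285)
H = -33455 (H = -22523 - 10932 = -33455)
E + H = 22285 - 33455 = -11170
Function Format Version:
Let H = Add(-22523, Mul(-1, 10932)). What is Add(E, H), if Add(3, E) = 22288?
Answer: -11170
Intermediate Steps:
E = 22285 (E = Add(-3, 22288) = 22285)
H = -33455 (H = Add(-22523, -10932) = -33455)
Add(E, H) = Add(22285, -33455) = -11170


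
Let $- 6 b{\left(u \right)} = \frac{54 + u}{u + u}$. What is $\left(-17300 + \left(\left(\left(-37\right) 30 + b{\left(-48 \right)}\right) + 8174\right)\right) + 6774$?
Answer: $- \frac{332351}{96} \approx -3462.0$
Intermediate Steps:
$b{\left(u \right)} = - \frac{54 + u}{12 u}$ ($b{\left(u \right)} = - \frac{\left(54 + u\right) \frac{1}{u + u}}{6} = - \frac{\left(54 + u\right) \frac{1}{2 u}}{6} = - \frac{\frac{1}{2} \frac{1}{u} \left(54 + u\right)}{6} = - \frac{54 + u}{12 u}$)
$\left(-17300 + \left(\left(\left(-37\right) 30 + b{\left(-48 \right)}\right) + 8174\right)\right) + 6774 = \left(-17300 + \left(\left(\left(-37\right) 30 + \frac{-54 - -48}{12 \left(-48\right)}\right) + 8174\right)\right) + 6774 = \left(-17300 + \left(\left(-1110 + \frac{1}{12} \left(- \frac{1}{48}\right) \left(-54 + 48\right)\right) + 8174\right)\right) + 6774 = \left(-17300 + \left(\left(-1110 + \frac{1}{12} \left(- \frac{1}{48}\right) \left(-6\right)\right) + 8174\right)\right) + 6774 = \left(-17300 + \left(\left(-1110 + \frac{1}{96}\right) + 8174\right)\right) + 6774 = \left(-17300 + \left(- \frac{106559}{96} + 8174\right)\right) + 6774 = \left(-17300 + \frac{678145}{96}\right) + 6774 = - \frac{982655}{96} + 6774 = - \frac{332351}{96}$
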